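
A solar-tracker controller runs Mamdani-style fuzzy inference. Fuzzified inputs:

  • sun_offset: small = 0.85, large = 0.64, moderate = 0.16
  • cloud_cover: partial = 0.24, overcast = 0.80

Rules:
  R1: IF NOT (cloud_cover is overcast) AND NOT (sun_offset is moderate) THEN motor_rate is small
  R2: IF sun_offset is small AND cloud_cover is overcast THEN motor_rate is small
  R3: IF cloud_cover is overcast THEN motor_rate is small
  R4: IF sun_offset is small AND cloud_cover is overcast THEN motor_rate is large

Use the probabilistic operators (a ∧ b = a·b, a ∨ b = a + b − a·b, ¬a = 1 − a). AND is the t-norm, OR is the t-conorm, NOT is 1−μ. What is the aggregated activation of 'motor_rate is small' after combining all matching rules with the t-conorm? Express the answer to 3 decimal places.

0.947

R1: ¬overcast=1−0.80=0.20, ¬moderate=1−0.16=0.84; AND[a·b] → w = 0.1680
R2: small=0.85, overcast=0.80; AND[a·b] → w = 0.6800
R3: overcast=0.80 → w = 0.8000
R4: small=0.85, overcast=0.80; AND[a·b] → w = 0.6800
Rules with consequent 'small': {R1, R2, R3} → strengths 0.1680, 0.6800, 0.8000
Aggregate via t-conorm [a + b − a·b]: 0.9468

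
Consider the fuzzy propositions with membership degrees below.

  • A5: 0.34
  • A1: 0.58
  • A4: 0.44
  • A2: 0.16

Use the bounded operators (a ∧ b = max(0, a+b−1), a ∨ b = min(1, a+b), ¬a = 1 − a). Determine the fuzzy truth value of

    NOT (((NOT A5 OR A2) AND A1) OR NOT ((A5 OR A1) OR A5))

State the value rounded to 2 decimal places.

0.60

NOT A5 = 1 − 0.34 = 0.66
NOT A5 OR A2 = min(1, a+b) on (0.66, 0.16) = 0.82
(NOT A5 OR A2) AND A1 = max(0, a+b−1) on (0.82, 0.58) = 0.40
A5 OR A1 = min(1, a+b) on (0.34, 0.58) = 0.92
(A5 OR A1) OR A5 = min(1, a+b) on (0.92, 0.34) = 1.00
NOT ((A5 OR A1) OR A5) = 1 − 1.00 = 0.00
((NOT A5 OR A2) AND A1) OR NOT ((A5 OR A1) OR A5) = min(1, a+b) on (0.40, 0.00) = 0.40
NOT (((NOT A5 OR A2) AND A1) OR NOT ((A5 OR A1) OR A5)) = 1 − 0.40 = 0.60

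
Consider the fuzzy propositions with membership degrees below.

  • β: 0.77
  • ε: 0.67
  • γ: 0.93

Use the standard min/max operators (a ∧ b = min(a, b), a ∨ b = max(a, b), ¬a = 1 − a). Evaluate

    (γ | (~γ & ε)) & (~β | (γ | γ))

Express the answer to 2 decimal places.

0.93

~γ = 1 − 0.93 = 0.07
~γ & ε = min(a, b) on (0.07, 0.67) = 0.07
γ | (~γ & ε) = max(a, b) on (0.93, 0.07) = 0.93
~β = 1 − 0.77 = 0.23
γ | γ = max(a, b) on (0.93, 0.93) = 0.93
~β | (γ | γ) = max(a, b) on (0.23, 0.93) = 0.93
(γ | (~γ & ε)) & (~β | (γ | γ)) = min(a, b) on (0.93, 0.93) = 0.93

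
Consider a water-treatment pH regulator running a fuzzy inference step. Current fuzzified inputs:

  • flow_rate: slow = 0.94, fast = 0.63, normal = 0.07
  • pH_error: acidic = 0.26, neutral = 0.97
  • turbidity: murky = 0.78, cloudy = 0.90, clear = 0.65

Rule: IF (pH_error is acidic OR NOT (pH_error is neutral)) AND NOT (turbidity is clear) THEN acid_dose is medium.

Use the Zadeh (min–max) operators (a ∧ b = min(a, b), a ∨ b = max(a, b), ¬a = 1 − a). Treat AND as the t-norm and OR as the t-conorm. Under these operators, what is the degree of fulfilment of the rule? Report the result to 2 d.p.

firing strength: (acidic=0.26 OR ¬neutral=1−0.97=0.03) = 0.26; AND[min(a, b)] with ¬clear=1−0.65=0.35 → w = 0.26

0.26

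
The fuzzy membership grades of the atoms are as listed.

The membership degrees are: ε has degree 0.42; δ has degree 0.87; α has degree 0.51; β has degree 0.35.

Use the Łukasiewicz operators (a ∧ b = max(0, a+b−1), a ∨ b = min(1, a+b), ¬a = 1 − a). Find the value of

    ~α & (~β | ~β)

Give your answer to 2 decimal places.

0.49

~α = 1 − 0.51 = 0.49
~β = 1 − 0.35 = 0.65
~β = 1 − 0.35 = 0.65
~β | ~β = min(1, a+b) on (0.65, 0.65) = 1.00
~α & (~β | ~β) = max(0, a+b−1) on (0.49, 1.00) = 0.49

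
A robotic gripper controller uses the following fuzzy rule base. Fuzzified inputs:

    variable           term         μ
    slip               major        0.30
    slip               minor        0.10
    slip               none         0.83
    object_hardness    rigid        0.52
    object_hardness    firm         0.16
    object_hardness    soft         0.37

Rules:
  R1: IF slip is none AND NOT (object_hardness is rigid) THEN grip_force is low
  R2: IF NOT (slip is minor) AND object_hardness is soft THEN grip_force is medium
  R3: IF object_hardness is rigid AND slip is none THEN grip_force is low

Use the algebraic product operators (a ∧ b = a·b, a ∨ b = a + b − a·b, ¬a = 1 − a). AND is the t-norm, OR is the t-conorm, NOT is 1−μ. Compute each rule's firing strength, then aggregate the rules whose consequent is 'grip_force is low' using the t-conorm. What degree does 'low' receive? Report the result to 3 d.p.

0.658

R1: none=0.83, ¬rigid=1−0.52=0.48; AND[a·b] → w = 0.3984
R2: ¬minor=1−0.10=0.90, soft=0.37; AND[a·b] → w = 0.3330
R3: rigid=0.52, none=0.83; AND[a·b] → w = 0.4316
Rules with consequent 'low': {R1, R3} → strengths 0.3984, 0.4316
Aggregate via t-conorm [a + b − a·b]: 0.6581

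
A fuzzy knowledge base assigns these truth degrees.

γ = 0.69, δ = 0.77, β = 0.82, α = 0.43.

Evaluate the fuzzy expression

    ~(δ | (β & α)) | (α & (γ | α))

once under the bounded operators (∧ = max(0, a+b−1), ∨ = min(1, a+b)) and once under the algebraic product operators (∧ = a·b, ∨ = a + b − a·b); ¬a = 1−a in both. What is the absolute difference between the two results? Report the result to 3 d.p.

0.020

Under bounded:
  β & α = max(0, a+b−1) on (0.82, 0.43) = 0.25
  δ | (β & α) = min(1, a+b) on (0.77, 0.25) = 1.00
  ~(δ | (β & α)) = 1 − 1.00 = 0.00
  γ | α = min(1, a+b) on (0.69, 0.43) = 1.00
  α & (γ | α) = max(0, a+b−1) on (0.43, 1.00) = 0.43
  ~(δ | (β & α)) | (α & (γ | α)) = min(1, a+b) on (0.00, 0.43) = 0.43
  → value = 0.4300
Under algebraic product:
  β & α = a·b on (0.8200, 0.4300) = 0.3526
  δ | (β & α) = a + b − a·b on (0.7700, 0.3526) = 0.8511
  ~(δ | (β & α)) = 1 − 0.8511 = 0.1489
  γ | α = a + b − a·b on (0.6900, 0.4300) = 0.8233
  α & (γ | α) = a·b on (0.4300, 0.8233) = 0.3540
  ~(δ | (β & α)) | (α & (γ | α)) = a + b − a·b on (0.1489, 0.3540) = 0.4502
  → value = 0.4502
|0.4300 − 0.4502| = 0.020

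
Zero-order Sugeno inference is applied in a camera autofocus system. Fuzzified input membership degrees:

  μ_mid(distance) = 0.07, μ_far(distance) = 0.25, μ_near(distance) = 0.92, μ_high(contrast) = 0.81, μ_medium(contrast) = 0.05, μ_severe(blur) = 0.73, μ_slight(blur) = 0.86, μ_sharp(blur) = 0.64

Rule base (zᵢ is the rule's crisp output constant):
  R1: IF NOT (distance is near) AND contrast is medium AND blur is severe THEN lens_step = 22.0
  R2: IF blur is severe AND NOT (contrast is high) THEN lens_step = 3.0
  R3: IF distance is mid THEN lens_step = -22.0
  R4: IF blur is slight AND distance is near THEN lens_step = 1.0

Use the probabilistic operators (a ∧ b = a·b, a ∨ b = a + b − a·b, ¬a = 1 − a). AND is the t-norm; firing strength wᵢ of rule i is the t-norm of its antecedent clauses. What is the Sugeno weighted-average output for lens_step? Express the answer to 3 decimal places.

-0.268

R1 (z=22.0): ¬near=1−0.92=0.08, medium=0.05, severe=0.73; AND[a·b] → w = 0.0029
R2 (z=3.0): severe=0.73, ¬high=1−0.81=0.19; AND[a·b] → w = 0.1387
R3 (z=-22.0): mid=0.07 → w = 0.0700
R4 (z=1.0): slight=0.86, near=0.92; AND[a·b] → w = 0.7912
Weighted average = (0.0029·22.0 + 0.1387·3.0 + 0.0700·-22.0 + 0.7912·1.0) / (0.0029 + 0.1387 + 0.0700 + 0.7912)
  = -0.2685 / 1.0028 = -0.268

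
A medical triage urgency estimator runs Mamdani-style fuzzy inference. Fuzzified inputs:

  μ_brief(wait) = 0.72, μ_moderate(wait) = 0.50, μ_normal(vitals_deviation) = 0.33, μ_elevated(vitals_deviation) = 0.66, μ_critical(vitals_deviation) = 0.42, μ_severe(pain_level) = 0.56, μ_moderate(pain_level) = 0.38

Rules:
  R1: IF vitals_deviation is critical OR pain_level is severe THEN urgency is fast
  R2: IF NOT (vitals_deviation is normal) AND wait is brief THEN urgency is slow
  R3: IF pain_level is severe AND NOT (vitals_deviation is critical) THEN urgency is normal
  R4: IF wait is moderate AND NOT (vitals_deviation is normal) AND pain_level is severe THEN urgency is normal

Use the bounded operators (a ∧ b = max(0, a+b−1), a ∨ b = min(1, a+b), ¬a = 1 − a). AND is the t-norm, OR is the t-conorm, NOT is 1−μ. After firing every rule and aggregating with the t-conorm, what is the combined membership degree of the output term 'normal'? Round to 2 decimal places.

R1: critical=0.42, severe=0.56; OR[min(1, a+b)] → w = 0.98
R2: ¬normal=1−0.33=0.67, brief=0.72; AND[max(0, a+b−1)] → w = 0.39
R3: severe=0.56, ¬critical=1−0.42=0.58; AND[max(0, a+b−1)] → w = 0.14
R4: moderate=0.50, ¬normal=1−0.33=0.67, severe=0.56; AND[max(0, a+b−1)] → w = 0.00
Rules with consequent 'normal': {R3, R4} → strengths 0.14, 0.00
Aggregate via t-conorm [min(1, a+b)]: 0.14

0.14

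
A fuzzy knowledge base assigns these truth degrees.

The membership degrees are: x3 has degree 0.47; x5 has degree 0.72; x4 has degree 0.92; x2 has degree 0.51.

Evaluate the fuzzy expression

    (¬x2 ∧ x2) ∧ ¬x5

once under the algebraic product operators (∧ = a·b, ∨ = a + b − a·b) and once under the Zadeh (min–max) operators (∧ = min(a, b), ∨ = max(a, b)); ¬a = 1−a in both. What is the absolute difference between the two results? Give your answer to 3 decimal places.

Under algebraic product:
  ¬x2 = 1 − 0.5100 = 0.4900
  ¬x2 ∧ x2 = a·b on (0.4900, 0.5100) = 0.2499
  ¬x5 = 1 − 0.7200 = 0.2800
  (¬x2 ∧ x2) ∧ ¬x5 = a·b on (0.2499, 0.2800) = 0.0700
  → value = 0.0700
Under Zadeh (min–max):
  ¬x2 = 1 − 0.51 = 0.49
  ¬x2 ∧ x2 = min(a, b) on (0.49, 0.51) = 0.49
  ¬x5 = 1 − 0.72 = 0.28
  (¬x2 ∧ x2) ∧ ¬x5 = min(a, b) on (0.49, 0.28) = 0.28
  → value = 0.2800
|0.0700 − 0.2800| = 0.210

0.210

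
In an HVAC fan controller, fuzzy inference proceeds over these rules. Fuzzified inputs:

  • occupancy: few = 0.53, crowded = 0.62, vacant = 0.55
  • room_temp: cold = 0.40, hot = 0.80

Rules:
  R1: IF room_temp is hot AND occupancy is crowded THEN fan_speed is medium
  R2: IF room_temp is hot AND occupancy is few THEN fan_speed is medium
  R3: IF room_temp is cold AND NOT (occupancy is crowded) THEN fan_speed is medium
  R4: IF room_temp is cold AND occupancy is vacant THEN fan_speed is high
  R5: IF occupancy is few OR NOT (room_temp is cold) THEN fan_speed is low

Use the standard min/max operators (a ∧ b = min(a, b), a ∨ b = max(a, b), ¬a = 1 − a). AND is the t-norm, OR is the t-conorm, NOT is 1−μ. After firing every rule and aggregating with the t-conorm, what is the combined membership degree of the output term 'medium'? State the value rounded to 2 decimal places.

0.62

R1: hot=0.80, crowded=0.62; AND[min(a, b)] → w = 0.62
R2: hot=0.80, few=0.53; AND[min(a, b)] → w = 0.53
R3: cold=0.40, ¬crowded=1−0.62=0.38; AND[min(a, b)] → w = 0.38
R4: cold=0.40, vacant=0.55; AND[min(a, b)] → w = 0.40
R5: few=0.53, ¬cold=1−0.40=0.60; OR[max(a, b)] → w = 0.60
Rules with consequent 'medium': {R1, R2, R3} → strengths 0.62, 0.53, 0.38
Aggregate via t-conorm [max(a, b)]: 0.62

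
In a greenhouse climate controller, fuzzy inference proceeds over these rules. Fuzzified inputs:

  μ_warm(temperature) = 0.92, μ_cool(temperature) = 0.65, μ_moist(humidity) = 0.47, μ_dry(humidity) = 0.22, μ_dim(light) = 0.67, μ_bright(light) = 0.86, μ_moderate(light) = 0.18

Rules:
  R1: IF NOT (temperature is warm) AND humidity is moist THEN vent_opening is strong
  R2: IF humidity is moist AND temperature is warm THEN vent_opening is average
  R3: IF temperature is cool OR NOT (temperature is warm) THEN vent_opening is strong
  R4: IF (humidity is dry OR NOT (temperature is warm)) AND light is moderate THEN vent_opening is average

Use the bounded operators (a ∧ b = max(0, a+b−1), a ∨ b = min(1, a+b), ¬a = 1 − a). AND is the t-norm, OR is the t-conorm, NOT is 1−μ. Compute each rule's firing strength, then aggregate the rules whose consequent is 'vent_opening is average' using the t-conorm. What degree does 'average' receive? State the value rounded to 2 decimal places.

R1: ¬warm=1−0.92=0.08, moist=0.47; AND[max(0, a+b−1)] → w = 0.00
R2: moist=0.47, warm=0.92; AND[max(0, a+b−1)] → w = 0.39
R3: cool=0.65, ¬warm=1−0.92=0.08; OR[min(1, a+b)] → w = 0.73
R4: (dry=0.22 OR ¬warm=1−0.92=0.08) = 0.30; AND[max(0, a+b−1)] with moderate=0.18 → w = 0.00
Rules with consequent 'average': {R2, R4} → strengths 0.39, 0.00
Aggregate via t-conorm [min(1, a+b)]: 0.39

0.39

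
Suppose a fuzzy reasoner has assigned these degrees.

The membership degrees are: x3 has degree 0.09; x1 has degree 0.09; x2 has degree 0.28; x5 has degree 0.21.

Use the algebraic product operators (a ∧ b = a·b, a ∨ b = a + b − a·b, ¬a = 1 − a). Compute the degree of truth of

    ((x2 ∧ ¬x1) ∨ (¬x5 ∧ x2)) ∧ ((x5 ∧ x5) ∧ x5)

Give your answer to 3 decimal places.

0.004

¬x1 = 1 − 0.0900 = 0.9100
x2 ∧ ¬x1 = a·b on (0.2800, 0.9100) = 0.2548
¬x5 = 1 − 0.2100 = 0.7900
¬x5 ∧ x2 = a·b on (0.7900, 0.2800) = 0.2212
(x2 ∧ ¬x1) ∨ (¬x5 ∧ x2) = a + b − a·b on (0.2548, 0.2212) = 0.4196
x5 ∧ x5 = a·b on (0.2100, 0.2100) = 0.0441
(x5 ∧ x5) ∧ x5 = a·b on (0.0441, 0.2100) = 0.0093
((x2 ∧ ¬x1) ∨ (¬x5 ∧ x2)) ∧ ((x5 ∧ x5) ∧ x5) = a·b on (0.4196, 0.0093) = 0.0039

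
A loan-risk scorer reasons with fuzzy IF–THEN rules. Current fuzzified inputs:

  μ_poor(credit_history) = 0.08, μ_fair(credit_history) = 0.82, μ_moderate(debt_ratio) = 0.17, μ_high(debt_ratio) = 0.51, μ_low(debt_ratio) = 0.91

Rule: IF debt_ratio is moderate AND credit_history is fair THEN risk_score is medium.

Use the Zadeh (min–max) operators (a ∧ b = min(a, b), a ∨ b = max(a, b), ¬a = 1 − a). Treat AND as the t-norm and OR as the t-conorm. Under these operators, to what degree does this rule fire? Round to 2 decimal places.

firing strength: moderate=0.17, fair=0.82; AND[min(a, b)] → w = 0.17

0.17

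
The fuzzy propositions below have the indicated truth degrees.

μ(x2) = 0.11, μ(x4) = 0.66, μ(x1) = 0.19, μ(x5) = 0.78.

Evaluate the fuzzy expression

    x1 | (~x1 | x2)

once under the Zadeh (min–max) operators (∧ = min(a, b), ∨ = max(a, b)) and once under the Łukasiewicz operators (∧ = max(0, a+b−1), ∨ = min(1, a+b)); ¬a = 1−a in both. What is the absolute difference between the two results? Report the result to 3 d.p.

Under Zadeh (min–max):
  ~x1 = 1 − 0.19 = 0.81
  ~x1 | x2 = max(a, b) on (0.81, 0.11) = 0.81
  x1 | (~x1 | x2) = max(a, b) on (0.19, 0.81) = 0.81
  → value = 0.8100
Under Łukasiewicz:
  ~x1 = 1 − 0.19 = 0.81
  ~x1 | x2 = min(1, a+b) on (0.81, 0.11) = 0.92
  x1 | (~x1 | x2) = min(1, a+b) on (0.19, 0.92) = 1.00
  → value = 1.0000
|0.8100 − 1.0000| = 0.190

0.190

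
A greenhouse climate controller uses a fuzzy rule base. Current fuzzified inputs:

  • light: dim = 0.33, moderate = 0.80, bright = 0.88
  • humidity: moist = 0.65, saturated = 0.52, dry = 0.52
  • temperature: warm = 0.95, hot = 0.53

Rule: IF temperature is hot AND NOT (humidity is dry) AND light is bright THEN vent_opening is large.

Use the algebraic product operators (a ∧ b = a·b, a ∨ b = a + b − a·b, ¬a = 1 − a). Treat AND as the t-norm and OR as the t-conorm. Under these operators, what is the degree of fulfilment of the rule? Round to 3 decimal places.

firing strength: hot=0.53, ¬dry=1−0.52=0.48, bright=0.88; AND[a·b] → w = 0.2239

0.224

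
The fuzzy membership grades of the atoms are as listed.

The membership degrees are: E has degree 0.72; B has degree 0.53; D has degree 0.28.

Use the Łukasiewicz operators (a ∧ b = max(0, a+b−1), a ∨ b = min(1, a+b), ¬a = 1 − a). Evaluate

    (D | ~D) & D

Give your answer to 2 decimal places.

~D = 1 − 0.28 = 0.72
D | ~D = min(1, a+b) on (0.28, 0.72) = 1.00
(D | ~D) & D = max(0, a+b−1) on (1.00, 0.28) = 0.28

0.28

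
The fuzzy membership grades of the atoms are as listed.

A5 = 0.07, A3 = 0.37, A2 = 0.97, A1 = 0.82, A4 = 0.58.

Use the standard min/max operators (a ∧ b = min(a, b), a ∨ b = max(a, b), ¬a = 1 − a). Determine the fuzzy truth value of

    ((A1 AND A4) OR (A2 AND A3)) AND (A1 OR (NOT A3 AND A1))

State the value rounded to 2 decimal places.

0.58

A1 AND A4 = min(a, b) on (0.82, 0.58) = 0.58
A2 AND A3 = min(a, b) on (0.97, 0.37) = 0.37
(A1 AND A4) OR (A2 AND A3) = max(a, b) on (0.58, 0.37) = 0.58
NOT A3 = 1 − 0.37 = 0.63
NOT A3 AND A1 = min(a, b) on (0.63, 0.82) = 0.63
A1 OR (NOT A3 AND A1) = max(a, b) on (0.82, 0.63) = 0.82
((A1 AND A4) OR (A2 AND A3)) AND (A1 OR (NOT A3 AND A1)) = min(a, b) on (0.58, 0.82) = 0.58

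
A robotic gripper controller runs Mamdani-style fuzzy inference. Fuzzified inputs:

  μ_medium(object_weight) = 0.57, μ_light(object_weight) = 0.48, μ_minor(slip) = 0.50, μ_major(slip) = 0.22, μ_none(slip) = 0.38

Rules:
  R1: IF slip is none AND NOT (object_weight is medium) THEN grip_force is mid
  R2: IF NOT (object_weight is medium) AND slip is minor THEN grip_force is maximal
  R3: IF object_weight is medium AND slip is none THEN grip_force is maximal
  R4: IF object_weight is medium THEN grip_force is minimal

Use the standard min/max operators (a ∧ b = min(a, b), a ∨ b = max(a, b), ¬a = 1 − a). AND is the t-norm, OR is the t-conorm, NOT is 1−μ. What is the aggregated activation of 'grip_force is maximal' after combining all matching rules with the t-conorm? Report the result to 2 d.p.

0.43

R1: none=0.38, ¬medium=1−0.57=0.43; AND[min(a, b)] → w = 0.38
R2: ¬medium=1−0.57=0.43, minor=0.50; AND[min(a, b)] → w = 0.43
R3: medium=0.57, none=0.38; AND[min(a, b)] → w = 0.38
R4: medium=0.57 → w = 0.57
Rules with consequent 'maximal': {R2, R3} → strengths 0.43, 0.38
Aggregate via t-conorm [max(a, b)]: 0.43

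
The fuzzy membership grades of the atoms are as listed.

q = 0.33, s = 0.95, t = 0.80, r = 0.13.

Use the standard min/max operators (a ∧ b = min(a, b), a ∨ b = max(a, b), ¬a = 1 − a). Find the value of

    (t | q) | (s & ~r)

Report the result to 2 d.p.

0.87

t | q = max(a, b) on (0.80, 0.33) = 0.80
~r = 1 − 0.13 = 0.87
s & ~r = min(a, b) on (0.95, 0.87) = 0.87
(t | q) | (s & ~r) = max(a, b) on (0.80, 0.87) = 0.87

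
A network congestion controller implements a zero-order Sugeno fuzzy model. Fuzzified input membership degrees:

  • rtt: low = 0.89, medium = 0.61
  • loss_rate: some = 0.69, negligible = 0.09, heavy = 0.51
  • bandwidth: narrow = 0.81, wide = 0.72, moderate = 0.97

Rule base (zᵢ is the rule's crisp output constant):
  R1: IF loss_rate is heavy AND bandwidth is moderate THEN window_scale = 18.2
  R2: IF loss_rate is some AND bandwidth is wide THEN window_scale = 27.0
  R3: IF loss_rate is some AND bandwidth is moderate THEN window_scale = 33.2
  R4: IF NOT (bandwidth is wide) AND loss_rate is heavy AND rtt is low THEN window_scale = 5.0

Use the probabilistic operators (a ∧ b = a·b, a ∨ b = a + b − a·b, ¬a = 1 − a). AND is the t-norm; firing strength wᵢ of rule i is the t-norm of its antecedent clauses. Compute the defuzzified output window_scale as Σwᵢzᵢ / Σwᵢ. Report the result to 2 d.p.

25.32

R1 (z=18.2): heavy=0.51, moderate=0.97; AND[a·b] → w = 0.4947
R2 (z=27.0): some=0.69, wide=0.72; AND[a·b] → w = 0.4968
R3 (z=33.2): some=0.69, moderate=0.97; AND[a·b] → w = 0.6693
R4 (z=5.0): ¬wide=1−0.72=0.28, heavy=0.51, low=0.89; AND[a·b] → w = 0.1271
Weighted average = (0.4947·18.2 + 0.4968·27.0 + 0.6693·33.2 + 0.1271·5.0) / (0.4947 + 0.4968 + 0.6693 + 0.1271)
  = 45.2734 / 1.7879 = 25.32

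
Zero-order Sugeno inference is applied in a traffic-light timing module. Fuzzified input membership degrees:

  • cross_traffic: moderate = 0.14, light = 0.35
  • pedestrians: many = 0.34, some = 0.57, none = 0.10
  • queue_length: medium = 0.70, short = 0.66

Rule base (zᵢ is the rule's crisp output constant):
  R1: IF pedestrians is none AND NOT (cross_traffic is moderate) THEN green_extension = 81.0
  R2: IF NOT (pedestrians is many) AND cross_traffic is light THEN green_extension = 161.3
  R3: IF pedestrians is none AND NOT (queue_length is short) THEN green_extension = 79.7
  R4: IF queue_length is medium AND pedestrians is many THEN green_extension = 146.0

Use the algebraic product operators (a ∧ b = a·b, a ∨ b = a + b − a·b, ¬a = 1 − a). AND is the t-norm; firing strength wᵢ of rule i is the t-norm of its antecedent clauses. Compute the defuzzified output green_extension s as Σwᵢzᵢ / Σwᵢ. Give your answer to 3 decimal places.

138.683

R1 (z=81.0): none=0.10, ¬moderate=1−0.14=0.86; AND[a·b] → w = 0.0860
R2 (z=161.3): ¬many=1−0.34=0.66, light=0.35; AND[a·b] → w = 0.2310
R3 (z=79.7): none=0.10, ¬short=1−0.66=0.34; AND[a·b] → w = 0.0340
R4 (z=146.0): medium=0.70, many=0.34; AND[a·b] → w = 0.2380
Weighted average = (0.0860·81.0 + 0.2310·161.3 + 0.0340·79.7 + 0.2380·146.0) / (0.0860 + 0.2310 + 0.0340 + 0.2380)
  = 81.6841 / 0.5890 = 138.683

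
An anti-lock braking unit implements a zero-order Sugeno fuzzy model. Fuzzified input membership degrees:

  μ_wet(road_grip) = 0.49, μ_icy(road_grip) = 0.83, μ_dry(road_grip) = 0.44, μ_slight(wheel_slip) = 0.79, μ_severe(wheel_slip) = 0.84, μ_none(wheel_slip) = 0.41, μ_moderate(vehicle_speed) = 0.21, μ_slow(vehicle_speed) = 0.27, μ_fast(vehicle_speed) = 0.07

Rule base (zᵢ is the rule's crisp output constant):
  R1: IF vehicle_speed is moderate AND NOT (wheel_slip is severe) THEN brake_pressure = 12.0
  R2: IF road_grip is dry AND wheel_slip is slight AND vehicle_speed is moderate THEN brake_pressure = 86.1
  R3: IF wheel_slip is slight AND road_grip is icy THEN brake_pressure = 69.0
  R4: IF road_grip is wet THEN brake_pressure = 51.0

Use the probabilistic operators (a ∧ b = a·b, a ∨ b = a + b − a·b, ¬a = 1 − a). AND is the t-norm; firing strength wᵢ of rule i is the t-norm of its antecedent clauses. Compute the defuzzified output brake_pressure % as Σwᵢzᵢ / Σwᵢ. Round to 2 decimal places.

R1 (z=12.0): moderate=0.21, ¬severe=1−0.84=0.16; AND[a·b] → w = 0.0336
R2 (z=86.1): dry=0.44, slight=0.79, moderate=0.21; AND[a·b] → w = 0.0730
R3 (z=69.0): slight=0.79, icy=0.83; AND[a·b] → w = 0.6557
R4 (z=51.0): wet=0.49 → w = 0.4900
Weighted average = (0.0336·12.0 + 0.0730·86.1 + 0.6557·69.0 + 0.4900·51.0) / (0.0336 + 0.0730 + 0.6557 + 0.4900)
  = 76.9215 / 1.2523 = 61.42

61.42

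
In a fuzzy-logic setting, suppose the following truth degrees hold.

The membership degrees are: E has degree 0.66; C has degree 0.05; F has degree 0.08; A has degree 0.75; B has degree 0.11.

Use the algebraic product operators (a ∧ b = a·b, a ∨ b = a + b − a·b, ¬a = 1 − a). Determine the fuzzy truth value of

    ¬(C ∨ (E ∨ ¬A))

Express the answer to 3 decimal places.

¬A = 1 − 0.7500 = 0.2500
E ∨ ¬A = a + b − a·b on (0.6600, 0.2500) = 0.7450
C ∨ (E ∨ ¬A) = a + b − a·b on (0.0500, 0.7450) = 0.7578
¬(C ∨ (E ∨ ¬A)) = 1 − 0.7578 = 0.2422

0.242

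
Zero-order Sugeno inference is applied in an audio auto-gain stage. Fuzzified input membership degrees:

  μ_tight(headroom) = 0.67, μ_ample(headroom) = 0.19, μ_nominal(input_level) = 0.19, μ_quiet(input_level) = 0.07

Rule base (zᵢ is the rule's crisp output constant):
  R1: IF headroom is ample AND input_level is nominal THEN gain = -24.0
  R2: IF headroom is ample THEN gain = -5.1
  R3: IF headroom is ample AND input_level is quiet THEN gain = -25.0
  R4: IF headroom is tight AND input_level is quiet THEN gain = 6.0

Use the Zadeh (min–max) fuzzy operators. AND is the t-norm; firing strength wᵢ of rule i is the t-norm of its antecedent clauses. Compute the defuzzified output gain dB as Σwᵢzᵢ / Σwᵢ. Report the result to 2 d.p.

-13.19

R1 (z=-24.0): ample=0.19, nominal=0.19; AND[min(a, b)] → w = 0.19
R2 (z=-5.1): ample=0.19 → w = 0.19
R3 (z=-25.0): ample=0.19, quiet=0.07; AND[min(a, b)] → w = 0.07
R4 (z=6.0): tight=0.67, quiet=0.07; AND[min(a, b)] → w = 0.07
Weighted average = (0.19·-24.0 + 0.19·-5.1 + 0.07·-25.0 + 0.07·6.0) / (0.19 + 0.19 + 0.07 + 0.07)
  = -6.8590 / 0.5200 = -13.19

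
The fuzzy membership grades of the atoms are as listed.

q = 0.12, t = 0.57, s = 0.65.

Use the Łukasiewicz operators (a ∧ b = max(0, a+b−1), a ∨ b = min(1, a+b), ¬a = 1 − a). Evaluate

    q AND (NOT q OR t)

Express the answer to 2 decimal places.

0.12

NOT q = 1 − 0.12 = 0.88
NOT q OR t = min(1, a+b) on (0.88, 0.57) = 1.00
q AND (NOT q OR t) = max(0, a+b−1) on (0.12, 1.00) = 0.12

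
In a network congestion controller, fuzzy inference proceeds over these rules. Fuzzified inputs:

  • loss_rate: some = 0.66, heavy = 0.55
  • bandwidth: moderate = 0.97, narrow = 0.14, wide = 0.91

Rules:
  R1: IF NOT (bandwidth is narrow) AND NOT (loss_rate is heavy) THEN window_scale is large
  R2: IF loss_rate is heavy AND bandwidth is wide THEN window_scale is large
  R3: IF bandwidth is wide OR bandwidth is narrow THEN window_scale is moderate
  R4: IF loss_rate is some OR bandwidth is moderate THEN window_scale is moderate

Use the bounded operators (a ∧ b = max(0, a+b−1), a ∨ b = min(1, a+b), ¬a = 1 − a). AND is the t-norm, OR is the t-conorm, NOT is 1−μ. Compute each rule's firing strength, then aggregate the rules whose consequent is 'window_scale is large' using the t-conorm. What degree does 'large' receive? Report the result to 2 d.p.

R1: ¬narrow=1−0.14=0.86, ¬heavy=1−0.55=0.45; AND[max(0, a+b−1)] → w = 0.31
R2: heavy=0.55, wide=0.91; AND[max(0, a+b−1)] → w = 0.46
R3: wide=0.91, narrow=0.14; OR[min(1, a+b)] → w = 1.00
R4: some=0.66, moderate=0.97; OR[min(1, a+b)] → w = 1.00
Rules with consequent 'large': {R1, R2} → strengths 0.31, 0.46
Aggregate via t-conorm [min(1, a+b)]: 0.77

0.77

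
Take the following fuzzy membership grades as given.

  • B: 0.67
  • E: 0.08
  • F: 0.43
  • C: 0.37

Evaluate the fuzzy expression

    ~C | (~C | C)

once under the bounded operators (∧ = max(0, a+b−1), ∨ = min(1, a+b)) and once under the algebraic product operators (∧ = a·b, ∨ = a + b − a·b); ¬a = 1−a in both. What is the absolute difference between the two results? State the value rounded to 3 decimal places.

Under bounded:
  ~C = 1 − 0.37 = 0.63
  ~C = 1 − 0.37 = 0.63
  ~C | C = min(1, a+b) on (0.63, 0.37) = 1.00
  ~C | (~C | C) = min(1, a+b) on (0.63, 1.00) = 1.00
  → value = 1.0000
Under algebraic product:
  ~C = 1 − 0.3700 = 0.6300
  ~C = 1 − 0.3700 = 0.6300
  ~C | C = a + b − a·b on (0.6300, 0.3700) = 0.7669
  ~C | (~C | C) = a + b − a·b on (0.6300, 0.7669) = 0.9138
  → value = 0.9138
|1.0000 − 0.9138| = 0.086

0.086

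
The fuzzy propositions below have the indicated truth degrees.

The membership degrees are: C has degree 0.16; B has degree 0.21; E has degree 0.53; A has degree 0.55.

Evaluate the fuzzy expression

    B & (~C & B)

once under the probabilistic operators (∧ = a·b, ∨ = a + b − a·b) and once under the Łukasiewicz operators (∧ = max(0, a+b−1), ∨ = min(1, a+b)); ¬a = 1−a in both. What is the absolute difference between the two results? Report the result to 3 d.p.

0.037

Under probabilistic:
  ~C = 1 − 0.1600 = 0.8400
  ~C & B = a·b on (0.8400, 0.2100) = 0.1764
  B & (~C & B) = a·b on (0.2100, 0.1764) = 0.0370
  → value = 0.0370
Under Łukasiewicz:
  ~C = 1 − 0.16 = 0.84
  ~C & B = max(0, a+b−1) on (0.84, 0.21) = 0.05
  B & (~C & B) = max(0, a+b−1) on (0.21, 0.05) = 0.00
  → value = 0.0000
|0.0370 − 0.0000| = 0.037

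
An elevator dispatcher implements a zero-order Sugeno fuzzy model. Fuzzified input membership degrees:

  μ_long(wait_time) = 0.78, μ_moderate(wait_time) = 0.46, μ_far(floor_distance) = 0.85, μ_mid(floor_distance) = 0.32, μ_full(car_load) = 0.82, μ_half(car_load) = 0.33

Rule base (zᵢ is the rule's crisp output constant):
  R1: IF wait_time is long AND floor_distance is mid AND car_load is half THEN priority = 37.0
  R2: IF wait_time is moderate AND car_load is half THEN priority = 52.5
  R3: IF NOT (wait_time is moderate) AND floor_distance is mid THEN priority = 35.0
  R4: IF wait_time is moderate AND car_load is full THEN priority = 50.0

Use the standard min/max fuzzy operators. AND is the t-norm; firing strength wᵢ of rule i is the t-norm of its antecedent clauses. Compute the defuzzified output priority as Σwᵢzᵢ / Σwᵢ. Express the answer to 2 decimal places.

R1 (z=37.0): long=0.78, mid=0.32, half=0.33; AND[min(a, b)] → w = 0.32
R2 (z=52.5): moderate=0.46, half=0.33; AND[min(a, b)] → w = 0.33
R3 (z=35.0): ¬moderate=1−0.46=0.54, mid=0.32; AND[min(a, b)] → w = 0.32
R4 (z=50.0): moderate=0.46, full=0.82; AND[min(a, b)] → w = 0.46
Weighted average = (0.32·37.0 + 0.33·52.5 + 0.32·35.0 + 0.46·50.0) / (0.32 + 0.33 + 0.32 + 0.46)
  = 63.3650 / 1.4300 = 44.31

44.31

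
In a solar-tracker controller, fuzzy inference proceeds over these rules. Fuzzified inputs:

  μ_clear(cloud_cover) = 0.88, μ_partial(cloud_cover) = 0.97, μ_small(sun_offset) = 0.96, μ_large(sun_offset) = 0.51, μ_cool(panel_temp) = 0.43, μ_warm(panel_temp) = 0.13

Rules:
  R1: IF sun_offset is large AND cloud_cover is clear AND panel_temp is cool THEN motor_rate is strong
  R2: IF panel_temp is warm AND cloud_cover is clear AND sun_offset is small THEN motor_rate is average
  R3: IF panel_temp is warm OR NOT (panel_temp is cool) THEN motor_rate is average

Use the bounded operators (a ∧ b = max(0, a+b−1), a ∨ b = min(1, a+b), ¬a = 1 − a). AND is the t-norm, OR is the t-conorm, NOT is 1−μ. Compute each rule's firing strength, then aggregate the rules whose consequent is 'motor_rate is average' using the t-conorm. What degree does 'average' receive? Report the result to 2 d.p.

0.70

R1: large=0.51, clear=0.88, cool=0.43; AND[max(0, a+b−1)] → w = 0.00
R2: warm=0.13, clear=0.88, small=0.96; AND[max(0, a+b−1)] → w = 0.00
R3: warm=0.13, ¬cool=1−0.43=0.57; OR[min(1, a+b)] → w = 0.70
Rules with consequent 'average': {R2, R3} → strengths 0.00, 0.70
Aggregate via t-conorm [min(1, a+b)]: 0.70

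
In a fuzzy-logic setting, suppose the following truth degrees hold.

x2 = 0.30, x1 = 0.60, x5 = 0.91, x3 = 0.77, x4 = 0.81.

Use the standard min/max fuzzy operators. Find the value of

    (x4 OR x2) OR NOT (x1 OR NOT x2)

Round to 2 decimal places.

x4 OR x2 = max(a, b) on (0.81, 0.30) = 0.81
NOT x2 = 1 − 0.30 = 0.70
x1 OR NOT x2 = max(a, b) on (0.60, 0.70) = 0.70
NOT (x1 OR NOT x2) = 1 − 0.70 = 0.30
(x4 OR x2) OR NOT (x1 OR NOT x2) = max(a, b) on (0.81, 0.30) = 0.81

0.81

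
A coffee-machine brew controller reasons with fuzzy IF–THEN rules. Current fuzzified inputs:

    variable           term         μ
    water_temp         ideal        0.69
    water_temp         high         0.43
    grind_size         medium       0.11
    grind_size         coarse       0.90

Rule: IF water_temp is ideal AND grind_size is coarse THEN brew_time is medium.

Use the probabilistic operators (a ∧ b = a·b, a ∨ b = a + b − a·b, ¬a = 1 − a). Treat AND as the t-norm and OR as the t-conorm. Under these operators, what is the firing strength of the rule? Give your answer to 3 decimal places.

0.621

firing strength: ideal=0.69, coarse=0.90; AND[a·b] → w = 0.6210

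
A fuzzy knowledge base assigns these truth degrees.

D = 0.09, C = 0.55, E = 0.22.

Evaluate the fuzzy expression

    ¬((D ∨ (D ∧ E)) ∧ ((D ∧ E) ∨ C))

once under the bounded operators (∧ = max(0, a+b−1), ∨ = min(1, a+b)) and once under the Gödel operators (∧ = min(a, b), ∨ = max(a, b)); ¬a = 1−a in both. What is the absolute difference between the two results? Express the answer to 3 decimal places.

Under bounded:
  D ∧ E = max(0, a+b−1) on (0.09, 0.22) = 0.00
  D ∨ (D ∧ E) = min(1, a+b) on (0.09, 0.00) = 0.09
  D ∧ E = max(0, a+b−1) on (0.09, 0.22) = 0.00
  (D ∧ E) ∨ C = min(1, a+b) on (0.00, 0.55) = 0.55
  (D ∨ (D ∧ E)) ∧ ((D ∧ E) ∨ C) = max(0, a+b−1) on (0.09, 0.55) = 0.00
  ¬((D ∨ (D ∧ E)) ∧ ((D ∧ E) ∨ C)) = 1 − 0.00 = 1.00
  → value = 1.0000
Under Gödel:
  D ∧ E = min(a, b) on (0.09, 0.22) = 0.09
  D ∨ (D ∧ E) = max(a, b) on (0.09, 0.09) = 0.09
  D ∧ E = min(a, b) on (0.09, 0.22) = 0.09
  (D ∧ E) ∨ C = max(a, b) on (0.09, 0.55) = 0.55
  (D ∨ (D ∧ E)) ∧ ((D ∧ E) ∨ C) = min(a, b) on (0.09, 0.55) = 0.09
  ¬((D ∨ (D ∧ E)) ∧ ((D ∧ E) ∨ C)) = 1 − 0.09 = 0.91
  → value = 0.9100
|1.0000 − 0.9100| = 0.090

0.090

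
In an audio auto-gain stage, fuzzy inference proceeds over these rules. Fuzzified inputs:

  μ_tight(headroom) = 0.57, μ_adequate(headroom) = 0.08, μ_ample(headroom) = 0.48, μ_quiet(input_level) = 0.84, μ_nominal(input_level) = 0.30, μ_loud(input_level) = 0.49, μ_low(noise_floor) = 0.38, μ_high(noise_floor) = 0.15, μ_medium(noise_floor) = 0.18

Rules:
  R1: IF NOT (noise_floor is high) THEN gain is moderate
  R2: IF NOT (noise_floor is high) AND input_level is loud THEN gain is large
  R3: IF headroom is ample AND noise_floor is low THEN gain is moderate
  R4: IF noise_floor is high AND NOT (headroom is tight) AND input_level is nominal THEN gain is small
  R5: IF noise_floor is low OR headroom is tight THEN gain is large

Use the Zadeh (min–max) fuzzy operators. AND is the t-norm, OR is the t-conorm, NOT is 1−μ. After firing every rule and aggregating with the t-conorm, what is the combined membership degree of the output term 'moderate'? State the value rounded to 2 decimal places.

R1: ¬high=1−0.15=0.85 → w = 0.85
R2: ¬high=1−0.15=0.85, loud=0.49; AND[min(a, b)] → w = 0.49
R3: ample=0.48, low=0.38; AND[min(a, b)] → w = 0.38
R4: high=0.15, ¬tight=1−0.57=0.43, nominal=0.30; AND[min(a, b)] → w = 0.15
R5: low=0.38, tight=0.57; OR[max(a, b)] → w = 0.57
Rules with consequent 'moderate': {R1, R3} → strengths 0.85, 0.38
Aggregate via t-conorm [max(a, b)]: 0.85

0.85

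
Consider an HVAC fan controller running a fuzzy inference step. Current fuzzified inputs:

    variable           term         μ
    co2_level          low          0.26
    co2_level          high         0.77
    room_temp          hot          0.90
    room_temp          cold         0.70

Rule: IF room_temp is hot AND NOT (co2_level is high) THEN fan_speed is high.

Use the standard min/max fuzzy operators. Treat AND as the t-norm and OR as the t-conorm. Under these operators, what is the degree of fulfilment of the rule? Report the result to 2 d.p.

firing strength: hot=0.90, ¬high=1−0.77=0.23; AND[min(a, b)] → w = 0.23

0.23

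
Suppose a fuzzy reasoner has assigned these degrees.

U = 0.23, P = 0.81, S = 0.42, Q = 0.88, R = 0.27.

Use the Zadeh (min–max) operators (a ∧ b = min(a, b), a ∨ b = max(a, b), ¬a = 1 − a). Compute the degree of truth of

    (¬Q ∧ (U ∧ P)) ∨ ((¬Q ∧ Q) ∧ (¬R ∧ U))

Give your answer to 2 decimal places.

0.12

¬Q = 1 − 0.88 = 0.12
U ∧ P = min(a, b) on (0.23, 0.81) = 0.23
¬Q ∧ (U ∧ P) = min(a, b) on (0.12, 0.23) = 0.12
¬Q = 1 − 0.88 = 0.12
¬Q ∧ Q = min(a, b) on (0.12, 0.88) = 0.12
¬R = 1 − 0.27 = 0.73
¬R ∧ U = min(a, b) on (0.73, 0.23) = 0.23
(¬Q ∧ Q) ∧ (¬R ∧ U) = min(a, b) on (0.12, 0.23) = 0.12
(¬Q ∧ (U ∧ P)) ∨ ((¬Q ∧ Q) ∧ (¬R ∧ U)) = max(a, b) on (0.12, 0.12) = 0.12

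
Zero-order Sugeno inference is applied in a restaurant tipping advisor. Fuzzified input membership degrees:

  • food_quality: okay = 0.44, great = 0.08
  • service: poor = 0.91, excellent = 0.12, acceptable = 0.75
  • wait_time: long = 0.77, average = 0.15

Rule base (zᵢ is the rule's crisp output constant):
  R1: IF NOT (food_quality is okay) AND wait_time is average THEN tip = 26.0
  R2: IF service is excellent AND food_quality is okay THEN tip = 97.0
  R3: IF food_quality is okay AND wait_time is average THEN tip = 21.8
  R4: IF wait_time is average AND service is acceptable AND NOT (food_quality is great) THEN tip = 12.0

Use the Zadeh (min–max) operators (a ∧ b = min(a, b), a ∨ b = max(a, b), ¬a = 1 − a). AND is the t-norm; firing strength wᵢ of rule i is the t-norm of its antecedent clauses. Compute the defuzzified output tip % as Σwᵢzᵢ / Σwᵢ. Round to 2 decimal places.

R1 (z=26.0): ¬okay=1−0.44=0.56, average=0.15; AND[min(a, b)] → w = 0.15
R2 (z=97.0): excellent=0.12, okay=0.44; AND[min(a, b)] → w = 0.12
R3 (z=21.8): okay=0.44, average=0.15; AND[min(a, b)] → w = 0.15
R4 (z=12.0): average=0.15, acceptable=0.75, ¬great=1−0.08=0.92; AND[min(a, b)] → w = 0.15
Weighted average = (0.15·26.0 + 0.12·97.0 + 0.15·21.8 + 0.15·12.0) / (0.15 + 0.12 + 0.15 + 0.15)
  = 20.6100 / 0.5700 = 36.16

36.16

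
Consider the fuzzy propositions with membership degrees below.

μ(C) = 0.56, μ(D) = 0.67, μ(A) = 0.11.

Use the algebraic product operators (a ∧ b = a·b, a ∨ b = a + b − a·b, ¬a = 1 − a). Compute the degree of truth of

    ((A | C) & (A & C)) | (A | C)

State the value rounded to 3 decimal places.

0.623

A | C = a + b − a·b on (0.1100, 0.5600) = 0.6084
A & C = a·b on (0.1100, 0.5600) = 0.0616
(A | C) & (A & C) = a·b on (0.6084, 0.0616) = 0.0375
A | C = a + b − a·b on (0.1100, 0.5600) = 0.6084
((A | C) & (A & C)) | (A | C) = a + b − a·b on (0.0375, 0.6084) = 0.6231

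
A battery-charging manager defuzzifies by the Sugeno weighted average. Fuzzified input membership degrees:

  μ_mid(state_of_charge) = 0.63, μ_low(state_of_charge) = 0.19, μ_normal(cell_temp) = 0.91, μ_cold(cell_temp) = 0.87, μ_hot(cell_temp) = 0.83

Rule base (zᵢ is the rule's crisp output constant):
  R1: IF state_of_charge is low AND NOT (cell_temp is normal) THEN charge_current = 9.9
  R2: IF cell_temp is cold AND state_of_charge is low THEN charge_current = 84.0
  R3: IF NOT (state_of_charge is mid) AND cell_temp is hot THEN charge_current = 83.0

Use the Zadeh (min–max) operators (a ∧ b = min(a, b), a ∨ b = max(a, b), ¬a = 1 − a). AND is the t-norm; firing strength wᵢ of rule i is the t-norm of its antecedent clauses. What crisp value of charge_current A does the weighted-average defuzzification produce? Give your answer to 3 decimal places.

73.171

R1 (z=9.9): low=0.19, ¬normal=1−0.91=0.09; AND[min(a, b)] → w = 0.09
R2 (z=84.0): cold=0.87, low=0.19; AND[min(a, b)] → w = 0.19
R3 (z=83.0): ¬mid=1−0.63=0.37, hot=0.83; AND[min(a, b)] → w = 0.37
Weighted average = (0.09·9.9 + 0.19·84.0 + 0.37·83.0) / (0.09 + 0.19 + 0.37)
  = 47.5610 / 0.6500 = 73.171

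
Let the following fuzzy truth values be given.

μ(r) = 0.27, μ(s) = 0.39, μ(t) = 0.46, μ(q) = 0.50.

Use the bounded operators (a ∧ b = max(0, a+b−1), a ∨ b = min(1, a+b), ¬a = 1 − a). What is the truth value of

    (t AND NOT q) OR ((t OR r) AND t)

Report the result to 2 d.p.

NOT q = 1 − 0.50 = 0.50
t AND NOT q = max(0, a+b−1) on (0.46, 0.50) = 0.00
t OR r = min(1, a+b) on (0.46, 0.27) = 0.73
(t OR r) AND t = max(0, a+b−1) on (0.73, 0.46) = 0.19
(t AND NOT q) OR ((t OR r) AND t) = min(1, a+b) on (0.00, 0.19) = 0.19

0.19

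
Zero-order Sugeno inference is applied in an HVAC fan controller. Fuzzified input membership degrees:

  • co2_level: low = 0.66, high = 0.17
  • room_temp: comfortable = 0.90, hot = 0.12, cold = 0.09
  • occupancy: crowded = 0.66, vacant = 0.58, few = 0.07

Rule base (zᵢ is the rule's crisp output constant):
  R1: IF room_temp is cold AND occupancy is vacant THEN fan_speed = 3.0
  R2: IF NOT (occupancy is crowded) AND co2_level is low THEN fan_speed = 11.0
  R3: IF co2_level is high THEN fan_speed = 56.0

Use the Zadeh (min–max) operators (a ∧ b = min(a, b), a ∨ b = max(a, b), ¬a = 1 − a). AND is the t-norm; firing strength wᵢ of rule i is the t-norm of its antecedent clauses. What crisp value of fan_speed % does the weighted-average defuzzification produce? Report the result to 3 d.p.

R1 (z=3.0): cold=0.09, vacant=0.58; AND[min(a, b)] → w = 0.09
R2 (z=11.0): ¬crowded=1−0.66=0.34, low=0.66; AND[min(a, b)] → w = 0.34
R3 (z=56.0): high=0.17 → w = 0.17
Weighted average = (0.09·3.0 + 0.34·11.0 + 0.17·56.0) / (0.09 + 0.34 + 0.17)
  = 13.5300 / 0.6000 = 22.550

22.550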